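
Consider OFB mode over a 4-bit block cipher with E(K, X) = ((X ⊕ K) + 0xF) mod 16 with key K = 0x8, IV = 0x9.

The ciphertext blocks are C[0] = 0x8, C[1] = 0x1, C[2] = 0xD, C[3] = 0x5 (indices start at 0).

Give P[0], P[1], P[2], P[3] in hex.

P[0] = 0x8, P[1] = 0x6, P[2] = 0x3, P[3] = 0x0

OFB decryption: S_i = E(K, S_{i−1}) with S_{−1} = IV; P_i = C_i ⊕ S_i.
P[0]: S = E(K, 0x9) = 0x0; 0x8 ⊕ 0x0 = 0x8.
P[1]: S = E(K, 0x0) = 0x7; 0x1 ⊕ 0x7 = 0x6.
P[2]: S = E(K, 0x7) = 0xE; 0xD ⊕ 0xE = 0x3.
P[3]: S = E(K, 0xE) = 0x5; 0x5 ⊕ 0x5 = 0x0.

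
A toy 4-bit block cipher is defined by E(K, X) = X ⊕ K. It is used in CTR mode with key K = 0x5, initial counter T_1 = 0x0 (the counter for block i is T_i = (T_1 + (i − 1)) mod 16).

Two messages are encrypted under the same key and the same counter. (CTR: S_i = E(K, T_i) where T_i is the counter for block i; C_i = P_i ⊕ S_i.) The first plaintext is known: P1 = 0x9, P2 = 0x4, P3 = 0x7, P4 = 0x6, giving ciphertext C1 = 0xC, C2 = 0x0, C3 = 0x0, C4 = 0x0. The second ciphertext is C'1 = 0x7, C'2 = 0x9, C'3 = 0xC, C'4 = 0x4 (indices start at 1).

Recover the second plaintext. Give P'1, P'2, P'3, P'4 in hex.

P'1 = 0x2, P'2 = 0xD, P'3 = 0xB, P'4 = 0x2

In CTR with a reused counter, both messages share the same keystream S_i, so C_i ⊕ C'_i = P_i ⊕ P'_i and thus P'_i = P_i ⊕ C_i ⊕ C'_i.
P'1: 0x9 ⊕ 0xC ⊕ 0x7 = 0x2.
P'2: 0x4 ⊕ 0x0 ⊕ 0x9 = 0xD.
P'3: 0x7 ⊕ 0x0 ⊕ 0xC = 0xB.
P'4: 0x6 ⊕ 0x0 ⊕ 0x4 = 0x2.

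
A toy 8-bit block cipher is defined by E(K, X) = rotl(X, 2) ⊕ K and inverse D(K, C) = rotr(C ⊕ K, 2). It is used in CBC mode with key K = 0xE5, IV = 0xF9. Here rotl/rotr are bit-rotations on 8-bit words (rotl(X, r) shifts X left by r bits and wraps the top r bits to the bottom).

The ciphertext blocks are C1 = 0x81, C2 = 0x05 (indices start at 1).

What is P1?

P1 = 0xE0

CBC decryption: P_i = D(K, C_i) ⊕ C_{i−1}, with C_{0} = IV.
P1: D(K, 0x81) = 0x19; 0x19 ⊕ 0xF9 = 0xE0.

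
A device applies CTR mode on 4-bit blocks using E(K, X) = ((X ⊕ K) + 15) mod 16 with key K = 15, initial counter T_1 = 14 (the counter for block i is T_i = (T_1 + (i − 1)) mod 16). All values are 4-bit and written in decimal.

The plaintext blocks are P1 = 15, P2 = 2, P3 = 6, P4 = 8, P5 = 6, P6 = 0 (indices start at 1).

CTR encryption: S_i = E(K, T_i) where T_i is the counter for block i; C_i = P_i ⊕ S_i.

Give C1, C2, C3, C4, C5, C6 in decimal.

C1: T = 14, S = E(K, T) = 0; 15 ⊕ 0 = 15.
C2: T = 15, S = E(K, T) = 15; 2 ⊕ 15 = 13.
C3: T = 0, S = E(K, T) = 14; 6 ⊕ 14 = 8.
C4: T = 1, S = E(K, T) = 13; 8 ⊕ 13 = 5.
C5: T = 2, S = E(K, T) = 12; 6 ⊕ 12 = 10.
C6: T = 3, S = E(K, T) = 11; 0 ⊕ 11 = 11.

C1 = 15, C2 = 13, C3 = 8, C4 = 5, C5 = 10, C6 = 11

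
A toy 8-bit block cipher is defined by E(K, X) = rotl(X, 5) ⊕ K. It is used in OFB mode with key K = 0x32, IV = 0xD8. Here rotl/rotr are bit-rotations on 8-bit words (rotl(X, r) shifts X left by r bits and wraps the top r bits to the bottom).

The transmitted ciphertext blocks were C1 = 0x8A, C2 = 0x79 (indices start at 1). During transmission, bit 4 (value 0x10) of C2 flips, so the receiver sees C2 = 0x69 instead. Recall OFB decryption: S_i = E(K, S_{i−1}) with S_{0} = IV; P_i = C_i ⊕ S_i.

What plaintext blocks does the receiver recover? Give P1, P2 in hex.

Only C2 changed, to 0x69. In OFB, a change in C_i flips the same bit in P_i only; the keystream is unaffected. Decrypting the received ciphertext:
P1: S = E(K, 0xD8) = 0x29; 0x8A ⊕ 0x29 = 0xA3.
P2: S = E(K, 0x29) = 0x17; 0x69 ⊕ 0x17 = 0x7E.
Blocks that differ from the original plaintext: P2.

P1 = 0xA3, P2 = 0x7E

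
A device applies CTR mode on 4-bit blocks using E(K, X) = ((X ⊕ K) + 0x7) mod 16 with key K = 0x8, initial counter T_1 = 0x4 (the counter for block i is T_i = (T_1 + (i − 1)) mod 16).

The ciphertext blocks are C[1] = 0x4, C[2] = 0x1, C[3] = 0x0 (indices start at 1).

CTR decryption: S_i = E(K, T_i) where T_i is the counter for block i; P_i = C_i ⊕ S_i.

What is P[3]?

P[3]: T = 0x6, S = E(K, T) = 0x5; 0x0 ⊕ 0x5 = 0x5.

P[3] = 0x5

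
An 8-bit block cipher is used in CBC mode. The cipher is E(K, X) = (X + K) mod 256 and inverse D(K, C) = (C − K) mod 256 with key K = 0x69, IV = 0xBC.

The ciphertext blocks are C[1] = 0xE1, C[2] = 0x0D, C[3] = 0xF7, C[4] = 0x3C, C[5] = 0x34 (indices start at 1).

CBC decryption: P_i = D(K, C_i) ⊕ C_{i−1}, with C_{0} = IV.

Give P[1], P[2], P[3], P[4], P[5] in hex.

P[1]: D(K, 0xE1) = 0x78; 0x78 ⊕ 0xBC = 0xC4.
P[2]: D(K, 0x0D) = 0xA4; 0xA4 ⊕ 0xE1 = 0x45.
P[3]: D(K, 0xF7) = 0x8E; 0x8E ⊕ 0x0D = 0x83.
P[4]: D(K, 0x3C) = 0xD3; 0xD3 ⊕ 0xF7 = 0x24.
P[5]: D(K, 0x34) = 0xCB; 0xCB ⊕ 0x3C = 0xF7.

P[1] = 0xC4, P[2] = 0x45, P[3] = 0x83, P[4] = 0x24, P[5] = 0xF7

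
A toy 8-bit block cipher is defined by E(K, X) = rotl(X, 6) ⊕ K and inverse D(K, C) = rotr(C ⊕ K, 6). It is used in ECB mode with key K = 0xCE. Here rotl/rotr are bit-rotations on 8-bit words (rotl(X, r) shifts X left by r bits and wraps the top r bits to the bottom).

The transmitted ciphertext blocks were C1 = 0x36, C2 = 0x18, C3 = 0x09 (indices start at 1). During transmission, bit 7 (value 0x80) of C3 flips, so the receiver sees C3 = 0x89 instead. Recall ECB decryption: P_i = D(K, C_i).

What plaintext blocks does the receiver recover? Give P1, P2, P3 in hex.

P1 = 0xE3, P2 = 0x5B, P3 = 0x1D

Only C3 changed, to 0x89. In ECB, a change in C_i affects only P_i. Decrypting the received ciphertext:
P1: D(K, 0x36) = 0xE3.
P2: D(K, 0x18) = 0x5B.
P3: D(K, 0x89) = 0x1D.
Blocks that differ from the original plaintext: P3.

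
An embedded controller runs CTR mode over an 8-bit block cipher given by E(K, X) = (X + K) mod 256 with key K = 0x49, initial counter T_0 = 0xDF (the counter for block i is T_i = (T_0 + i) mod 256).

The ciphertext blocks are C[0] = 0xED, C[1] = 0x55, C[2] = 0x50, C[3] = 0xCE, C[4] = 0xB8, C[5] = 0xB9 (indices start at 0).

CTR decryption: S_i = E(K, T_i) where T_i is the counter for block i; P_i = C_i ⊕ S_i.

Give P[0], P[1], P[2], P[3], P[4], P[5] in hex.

P[0]: T = 0xDF, S = E(K, T) = 0x28; 0xED ⊕ 0x28 = 0xC5.
P[1]: T = 0xE0, S = E(K, T) = 0x29; 0x55 ⊕ 0x29 = 0x7C.
P[2]: T = 0xE1, S = E(K, T) = 0x2A; 0x50 ⊕ 0x2A = 0x7A.
P[3]: T = 0xE2, S = E(K, T) = 0x2B; 0xCE ⊕ 0x2B = 0xE5.
P[4]: T = 0xE3, S = E(K, T) = 0x2C; 0xB8 ⊕ 0x2C = 0x94.
P[5]: T = 0xE4, S = E(K, T) = 0x2D; 0xB9 ⊕ 0x2D = 0x94.

P[0] = 0xC5, P[1] = 0x7C, P[2] = 0x7A, P[3] = 0xE5, P[4] = 0x94, P[5] = 0x94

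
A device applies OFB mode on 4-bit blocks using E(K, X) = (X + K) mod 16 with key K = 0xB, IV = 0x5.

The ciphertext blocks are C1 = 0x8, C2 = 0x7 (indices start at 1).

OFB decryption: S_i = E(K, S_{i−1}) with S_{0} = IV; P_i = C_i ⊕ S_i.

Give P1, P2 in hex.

P1: S = E(K, 0x5) = 0x0; 0x8 ⊕ 0x0 = 0x8.
P2: S = E(K, 0x0) = 0xB; 0x7 ⊕ 0xB = 0xC.

P1 = 0x8, P2 = 0xC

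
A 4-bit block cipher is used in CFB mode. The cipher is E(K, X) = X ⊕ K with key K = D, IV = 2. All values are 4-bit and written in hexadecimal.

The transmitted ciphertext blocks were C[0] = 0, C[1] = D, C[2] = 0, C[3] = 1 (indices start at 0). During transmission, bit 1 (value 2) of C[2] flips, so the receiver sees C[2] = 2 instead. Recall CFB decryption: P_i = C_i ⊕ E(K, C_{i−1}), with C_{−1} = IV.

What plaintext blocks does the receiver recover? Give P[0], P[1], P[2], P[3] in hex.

Only C[2] changed, to 2. In CFB, a change in C_i flips the same bit in P_i and garbles P_{i+1}. Decrypting the received ciphertext:
P[0]: E(K, 2) = F; 0 ⊕ F = F.
P[1]: E(K, 0) = D; D ⊕ D = 0.
P[2]: E(K, D) = 0; 2 ⊕ 0 = 2.
P[3]: E(K, 2) = F; 1 ⊕ F = E.
Blocks that differ from the original plaintext: P[2], P[3].

P[0] = F, P[1] = 0, P[2] = 2, P[3] = E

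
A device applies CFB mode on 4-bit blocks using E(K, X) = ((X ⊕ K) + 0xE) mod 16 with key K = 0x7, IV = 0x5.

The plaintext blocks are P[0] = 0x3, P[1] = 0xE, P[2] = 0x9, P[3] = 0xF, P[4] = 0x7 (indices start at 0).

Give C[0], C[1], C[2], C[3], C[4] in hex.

C[0] = 0x3, C[1] = 0xC, C[2] = 0x0, C[3] = 0xA, C[4] = 0xC

CFB encryption: C_i = P_i ⊕ E(K, C_{i−1}), with C_{−1} = IV.
C[0]: E(K, 0x5) = 0x0; 0x3 ⊕ 0x0 = 0x3.
C[1]: E(K, 0x3) = 0x2; 0xE ⊕ 0x2 = 0xC.
C[2]: E(K, 0xC) = 0x9; 0x9 ⊕ 0x9 = 0x0.
C[3]: E(K, 0x0) = 0x5; 0xF ⊕ 0x5 = 0xA.
C[4]: E(K, 0xA) = 0xB; 0x7 ⊕ 0xB = 0xC.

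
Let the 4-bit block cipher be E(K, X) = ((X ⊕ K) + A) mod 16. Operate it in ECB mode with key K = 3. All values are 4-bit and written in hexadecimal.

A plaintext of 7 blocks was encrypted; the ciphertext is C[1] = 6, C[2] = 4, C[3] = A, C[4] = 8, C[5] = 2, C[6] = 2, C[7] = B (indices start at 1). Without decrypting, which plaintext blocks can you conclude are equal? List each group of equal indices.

P[5] = P[6]

ECB encrypts each block independently with the same key, so equal ciphertext blocks imply equal plaintext blocks.
C[5] = C[6] = 2, so P[5] = P[6].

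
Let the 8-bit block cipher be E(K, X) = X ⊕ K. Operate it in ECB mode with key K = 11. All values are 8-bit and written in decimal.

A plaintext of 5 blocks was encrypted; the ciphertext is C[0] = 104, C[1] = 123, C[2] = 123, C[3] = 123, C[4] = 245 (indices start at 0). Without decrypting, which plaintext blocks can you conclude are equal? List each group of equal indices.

ECB encrypts each block independently with the same key, so equal ciphertext blocks imply equal plaintext blocks.
C[1] = C[2] = C[3] = 123, so P[1] = P[2] = P[3].

P[1] = P[2] = P[3]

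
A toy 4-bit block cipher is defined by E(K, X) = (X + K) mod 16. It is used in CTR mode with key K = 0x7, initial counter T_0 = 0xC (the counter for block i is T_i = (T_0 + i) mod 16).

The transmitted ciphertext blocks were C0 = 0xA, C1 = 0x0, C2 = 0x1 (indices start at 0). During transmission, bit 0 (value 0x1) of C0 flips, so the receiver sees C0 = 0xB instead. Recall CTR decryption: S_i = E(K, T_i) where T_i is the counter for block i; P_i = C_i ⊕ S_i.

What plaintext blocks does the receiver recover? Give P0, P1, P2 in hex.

P0 = 0x8, P1 = 0x4, P2 = 0x4

Only C0 changed, to 0xB. In CTR, a change in C_i flips the same bit in P_i only; the keystream is unaffected. Decrypting the received ciphertext:
P0: T = 0xC, S = E(K, T) = 0x3; 0xB ⊕ 0x3 = 0x8.
P1: T = 0xD, S = E(K, T) = 0x4; 0x0 ⊕ 0x4 = 0x4.
P2: T = 0xE, S = E(K, T) = 0x5; 0x1 ⊕ 0x5 = 0x4.
Blocks that differ from the original plaintext: P0.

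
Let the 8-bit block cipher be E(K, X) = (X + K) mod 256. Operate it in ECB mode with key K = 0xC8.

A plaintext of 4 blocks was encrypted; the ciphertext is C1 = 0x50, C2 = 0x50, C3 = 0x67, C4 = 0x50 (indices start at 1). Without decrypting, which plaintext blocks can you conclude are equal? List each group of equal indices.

ECB encrypts each block independently with the same key, so equal ciphertext blocks imply equal plaintext blocks.
C1 = C2 = C4 = 0x50, so P1 = P2 = P4.

P1 = P2 = P4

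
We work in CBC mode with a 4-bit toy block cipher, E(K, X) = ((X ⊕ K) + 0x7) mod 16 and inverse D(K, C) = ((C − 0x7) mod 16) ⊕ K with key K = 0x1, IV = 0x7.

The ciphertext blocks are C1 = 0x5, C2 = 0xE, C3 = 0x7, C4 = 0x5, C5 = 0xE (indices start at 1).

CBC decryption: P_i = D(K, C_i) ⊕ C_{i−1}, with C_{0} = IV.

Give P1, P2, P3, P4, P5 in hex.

P1 = 0x8, P2 = 0x3, P3 = 0xF, P4 = 0x8, P5 = 0x3

P1: D(K, 0x5) = 0xF; 0xF ⊕ 0x7 = 0x8.
P2: D(K, 0xE) = 0x6; 0x6 ⊕ 0x5 = 0x3.
P3: D(K, 0x7) = 0x1; 0x1 ⊕ 0xE = 0xF.
P4: D(K, 0x5) = 0xF; 0xF ⊕ 0x7 = 0x8.
P5: D(K, 0xE) = 0x6; 0x6 ⊕ 0x5 = 0x3.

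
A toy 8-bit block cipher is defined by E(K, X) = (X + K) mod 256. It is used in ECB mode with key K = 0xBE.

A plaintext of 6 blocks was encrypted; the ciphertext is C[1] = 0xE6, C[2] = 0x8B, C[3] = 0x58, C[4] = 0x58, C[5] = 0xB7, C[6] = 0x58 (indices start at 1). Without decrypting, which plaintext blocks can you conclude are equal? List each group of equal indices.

P[3] = P[4] = P[6]

ECB encrypts each block independently with the same key, so equal ciphertext blocks imply equal plaintext blocks.
C[3] = C[4] = C[6] = 0x58, so P[3] = P[4] = P[6].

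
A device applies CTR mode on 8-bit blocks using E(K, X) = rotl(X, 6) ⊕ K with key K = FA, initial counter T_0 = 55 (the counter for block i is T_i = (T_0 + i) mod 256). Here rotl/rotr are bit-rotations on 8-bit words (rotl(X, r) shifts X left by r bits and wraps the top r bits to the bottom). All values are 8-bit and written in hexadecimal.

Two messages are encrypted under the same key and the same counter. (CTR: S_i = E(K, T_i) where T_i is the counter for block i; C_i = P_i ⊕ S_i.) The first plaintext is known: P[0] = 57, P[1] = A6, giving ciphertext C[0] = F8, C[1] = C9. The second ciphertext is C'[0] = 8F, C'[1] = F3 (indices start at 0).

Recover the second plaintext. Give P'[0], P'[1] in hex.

In CTR with a reused counter, both messages share the same keystream S_i, so C_i ⊕ C'_i = P_i ⊕ P'_i and thus P'_i = P_i ⊕ C_i ⊕ C'_i.
P'[0]: 57 ⊕ F8 ⊕ 8F = 20.
P'[1]: A6 ⊕ C9 ⊕ F3 = 9C.

P'[0] = 20, P'[1] = 9C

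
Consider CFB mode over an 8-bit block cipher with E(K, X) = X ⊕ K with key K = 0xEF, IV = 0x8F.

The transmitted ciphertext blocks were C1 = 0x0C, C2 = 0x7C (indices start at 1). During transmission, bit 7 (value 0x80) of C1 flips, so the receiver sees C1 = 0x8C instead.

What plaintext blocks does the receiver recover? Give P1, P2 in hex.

P1 = 0xEC, P2 = 0x1F

CFB decryption: P_i = C_i ⊕ E(K, C_{i−1}), with C_{0} = IV.
Only C1 changed, to 0x8C. In CFB, a change in C_i flips the same bit in P_i and garbles P_{i+1}. Decrypting the received ciphertext:
P1: E(K, 0x8F) = 0x60; 0x8C ⊕ 0x60 = 0xEC.
P2: E(K, 0x8C) = 0x63; 0x7C ⊕ 0x63 = 0x1F.
Blocks that differ from the original plaintext: P1, P2.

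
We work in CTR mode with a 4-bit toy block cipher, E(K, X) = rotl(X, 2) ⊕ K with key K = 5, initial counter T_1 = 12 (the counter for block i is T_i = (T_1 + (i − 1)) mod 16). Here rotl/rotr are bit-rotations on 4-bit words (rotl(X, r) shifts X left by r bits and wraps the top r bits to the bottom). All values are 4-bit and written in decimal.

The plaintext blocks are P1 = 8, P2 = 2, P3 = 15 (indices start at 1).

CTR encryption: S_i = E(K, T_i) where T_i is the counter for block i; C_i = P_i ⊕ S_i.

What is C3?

C1: T = 12, S = E(K, T) = 6; 8 ⊕ 6 = 14.
C2: T = 13, S = E(K, T) = 2; 2 ⊕ 2 = 0.
C3: T = 14, S = E(K, T) = 14; 15 ⊕ 14 = 1.

C3 = 1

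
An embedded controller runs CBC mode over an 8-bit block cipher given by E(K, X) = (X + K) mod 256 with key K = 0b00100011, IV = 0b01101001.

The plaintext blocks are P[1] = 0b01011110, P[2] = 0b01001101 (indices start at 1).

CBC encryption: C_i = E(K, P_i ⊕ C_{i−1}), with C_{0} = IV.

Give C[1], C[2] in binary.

C[1] = 0b01011010, C[2] = 0b00111010

C[1]: P[1] ⊕ 0b01101001 = 0b00110111; E(K, 0b00110111) = 0b01011010.
C[2]: P[2] ⊕ 0b01011010 = 0b00010111; E(K, 0b00010111) = 0b00111010.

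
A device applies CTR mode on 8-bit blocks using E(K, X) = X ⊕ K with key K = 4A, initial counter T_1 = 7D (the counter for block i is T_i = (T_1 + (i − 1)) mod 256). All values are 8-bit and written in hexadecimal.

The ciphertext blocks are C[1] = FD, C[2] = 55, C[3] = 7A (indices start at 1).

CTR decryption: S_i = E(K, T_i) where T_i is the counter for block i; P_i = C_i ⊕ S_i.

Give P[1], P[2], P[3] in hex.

P[1] = CA, P[2] = 61, P[3] = 4F

P[1]: T = 7D, S = E(K, T) = 37; FD ⊕ 37 = CA.
P[2]: T = 7E, S = E(K, T) = 34; 55 ⊕ 34 = 61.
P[3]: T = 7F, S = E(K, T) = 35; 7A ⊕ 35 = 4F.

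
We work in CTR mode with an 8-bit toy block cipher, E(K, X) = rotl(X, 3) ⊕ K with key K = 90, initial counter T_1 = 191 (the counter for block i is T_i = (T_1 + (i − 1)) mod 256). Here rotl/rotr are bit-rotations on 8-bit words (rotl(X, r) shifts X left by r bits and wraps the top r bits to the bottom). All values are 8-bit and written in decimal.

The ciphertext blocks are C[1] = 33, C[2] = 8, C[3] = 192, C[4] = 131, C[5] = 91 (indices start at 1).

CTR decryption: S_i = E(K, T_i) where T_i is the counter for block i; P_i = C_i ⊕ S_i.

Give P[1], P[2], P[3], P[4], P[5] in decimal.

P[1]: T = 191, S = E(K, T) = 167; 33 ⊕ 167 = 134.
P[2]: T = 192, S = E(K, T) = 92; 8 ⊕ 92 = 84.
P[3]: T = 193, S = E(K, T) = 84; 192 ⊕ 84 = 148.
P[4]: T = 194, S = E(K, T) = 76; 131 ⊕ 76 = 207.
P[5]: T = 195, S = E(K, T) = 68; 91 ⊕ 68 = 31.

P[1] = 134, P[2] = 84, P[3] = 148, P[4] = 207, P[5] = 31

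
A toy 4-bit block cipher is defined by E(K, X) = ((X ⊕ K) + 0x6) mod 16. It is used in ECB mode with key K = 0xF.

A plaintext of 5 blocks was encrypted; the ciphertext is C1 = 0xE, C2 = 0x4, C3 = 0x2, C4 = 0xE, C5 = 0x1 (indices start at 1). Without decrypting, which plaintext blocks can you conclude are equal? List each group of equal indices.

ECB encrypts each block independently with the same key, so equal ciphertext blocks imply equal plaintext blocks.
C1 = C4 = 0xE, so P1 = P4.

P1 = P4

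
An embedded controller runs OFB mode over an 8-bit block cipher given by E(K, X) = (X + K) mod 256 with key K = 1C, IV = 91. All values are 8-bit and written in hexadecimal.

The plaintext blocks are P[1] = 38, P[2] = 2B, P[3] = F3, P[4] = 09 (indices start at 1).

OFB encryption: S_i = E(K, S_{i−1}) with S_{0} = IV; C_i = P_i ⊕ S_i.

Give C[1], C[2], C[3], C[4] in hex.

C[1]: S = E(K, 91) = AD; 38 ⊕ AD = 95.
C[2]: S = E(K, AD) = C9; 2B ⊕ C9 = E2.
C[3]: S = E(K, C9) = E5; F3 ⊕ E5 = 16.
C[4]: S = E(K, E5) = 01; 09 ⊕ 01 = 08.

C[1] = 95, C[2] = E2, C[3] = 16, C[4] = 08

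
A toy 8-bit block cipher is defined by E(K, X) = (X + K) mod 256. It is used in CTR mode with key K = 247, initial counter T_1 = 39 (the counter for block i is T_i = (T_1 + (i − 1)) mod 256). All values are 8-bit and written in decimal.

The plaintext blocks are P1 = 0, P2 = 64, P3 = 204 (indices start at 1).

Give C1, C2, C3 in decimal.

C1 = 30, C2 = 95, C3 = 236

CTR encryption: S_i = E(K, T_i) where T_i is the counter for block i; C_i = P_i ⊕ S_i.
C1: T = 39, S = E(K, T) = 30; 0 ⊕ 30 = 30.
C2: T = 40, S = E(K, T) = 31; 64 ⊕ 31 = 95.
C3: T = 41, S = E(K, T) = 32; 204 ⊕ 32 = 236.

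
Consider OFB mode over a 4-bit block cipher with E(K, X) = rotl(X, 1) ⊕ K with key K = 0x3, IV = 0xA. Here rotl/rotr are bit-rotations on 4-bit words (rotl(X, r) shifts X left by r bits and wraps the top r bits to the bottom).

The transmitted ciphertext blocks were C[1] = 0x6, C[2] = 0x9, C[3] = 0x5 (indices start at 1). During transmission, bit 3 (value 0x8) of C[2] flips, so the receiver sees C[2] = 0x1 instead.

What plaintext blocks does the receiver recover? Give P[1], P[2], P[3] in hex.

P[1] = 0x0, P[2] = 0xE, P[3] = 0x9

OFB decryption: S_i = E(K, S_{i−1}) with S_{0} = IV; P_i = C_i ⊕ S_i.
Only C[2] changed, to 0x1. In OFB, a change in C_i flips the same bit in P_i only; the keystream is unaffected. Decrypting the received ciphertext:
P[1]: S = E(K, 0xA) = 0x6; 0x6 ⊕ 0x6 = 0x0.
P[2]: S = E(K, 0x6) = 0xF; 0x1 ⊕ 0xF = 0xE.
P[3]: S = E(K, 0xF) = 0xC; 0x5 ⊕ 0xC = 0x9.
Blocks that differ from the original plaintext: P[2].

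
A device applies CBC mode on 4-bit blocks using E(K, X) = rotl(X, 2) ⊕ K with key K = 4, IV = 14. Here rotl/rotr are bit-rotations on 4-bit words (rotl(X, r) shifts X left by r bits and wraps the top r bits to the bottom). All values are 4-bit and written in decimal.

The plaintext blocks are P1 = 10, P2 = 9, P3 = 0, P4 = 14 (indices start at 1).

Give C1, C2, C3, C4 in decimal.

C1 = 5, C2 = 7, C3 = 9, C4 = 9

CBC encryption: C_i = E(K, P_i ⊕ C_{i−1}), with C_{0} = IV.
C1: P1 ⊕ 14 = 4; E(K, 4) = 5.
C2: P2 ⊕ 5 = 12; E(K, 12) = 7.
C3: P3 ⊕ 7 = 7; E(K, 7) = 9.
C4: P4 ⊕ 9 = 7; E(K, 7) = 9.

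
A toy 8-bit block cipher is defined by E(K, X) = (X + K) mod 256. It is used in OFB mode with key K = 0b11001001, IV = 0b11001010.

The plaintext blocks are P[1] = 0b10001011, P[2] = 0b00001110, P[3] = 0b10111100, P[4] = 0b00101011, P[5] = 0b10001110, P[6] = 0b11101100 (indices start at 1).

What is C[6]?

OFB encryption: S_i = E(K, S_{i−1}) with S_{0} = IV; C_i = P_i ⊕ S_i.
C[1]: S = E(K, 0b11001010) = 0b10010011; 0b10001011 ⊕ 0b10010011 = 0b00011000.
C[2]: S = E(K, 0b10010011) = 0b01011100; 0b00001110 ⊕ 0b01011100 = 0b01010010.
C[3]: S = E(K, 0b01011100) = 0b00100101; 0b10111100 ⊕ 0b00100101 = 0b10011001.
C[4]: S = E(K, 0b00100101) = 0b11101110; 0b00101011 ⊕ 0b11101110 = 0b11000101.
C[5]: S = E(K, 0b11101110) = 0b10110111; 0b10001110 ⊕ 0b10110111 = 0b00111001.
C[6]: S = E(K, 0b10110111) = 0b10000000; 0b11101100 ⊕ 0b10000000 = 0b01101100.

C[6] = 0b01101100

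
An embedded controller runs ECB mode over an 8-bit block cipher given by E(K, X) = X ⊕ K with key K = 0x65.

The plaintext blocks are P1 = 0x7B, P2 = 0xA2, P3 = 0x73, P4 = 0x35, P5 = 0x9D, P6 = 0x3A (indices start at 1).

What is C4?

ECB encryption: C_i = E(K, P_i).
C4: E(K, 0x35) = 0x50.

C4 = 0x50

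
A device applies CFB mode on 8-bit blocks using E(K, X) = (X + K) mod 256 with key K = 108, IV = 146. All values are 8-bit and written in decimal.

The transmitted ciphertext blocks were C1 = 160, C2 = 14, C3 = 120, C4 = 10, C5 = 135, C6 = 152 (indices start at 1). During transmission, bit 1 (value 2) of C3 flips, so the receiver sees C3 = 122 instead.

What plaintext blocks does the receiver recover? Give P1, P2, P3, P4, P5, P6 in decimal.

P1 = 94, P2 = 2, P3 = 0, P4 = 236, P5 = 241, P6 = 107

CFB decryption: P_i = C_i ⊕ E(K, C_{i−1}), with C_{0} = IV.
Only C3 changed, to 122. In CFB, a change in C_i flips the same bit in P_i and garbles P_{i+1}. Decrypting the received ciphertext:
P1: E(K, 146) = 254; 160 ⊕ 254 = 94.
P2: E(K, 160) = 12; 14 ⊕ 12 = 2.
P3: E(K, 14) = 122; 122 ⊕ 122 = 0.
P4: E(K, 122) = 230; 10 ⊕ 230 = 236.
P5: E(K, 10) = 118; 135 ⊕ 118 = 241.
P6: E(K, 135) = 243; 152 ⊕ 243 = 107.
Blocks that differ from the original plaintext: P3, P4.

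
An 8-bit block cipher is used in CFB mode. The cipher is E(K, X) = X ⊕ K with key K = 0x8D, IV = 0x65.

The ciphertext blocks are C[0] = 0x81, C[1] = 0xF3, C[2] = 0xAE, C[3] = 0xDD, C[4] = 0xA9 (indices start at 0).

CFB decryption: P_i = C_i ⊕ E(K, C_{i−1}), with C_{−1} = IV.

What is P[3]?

P[3] = 0xFE

P[3]: E(K, 0xAE) = 0x23; 0xDD ⊕ 0x23 = 0xFE.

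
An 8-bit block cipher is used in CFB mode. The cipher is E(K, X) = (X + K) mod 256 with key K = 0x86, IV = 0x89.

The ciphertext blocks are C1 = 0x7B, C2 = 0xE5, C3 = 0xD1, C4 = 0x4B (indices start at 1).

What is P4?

P4 = 0x1C

CFB decryption: P_i = C_i ⊕ E(K, C_{i−1}), with C_{0} = IV.
P4: E(K, 0xD1) = 0x57; 0x4B ⊕ 0x57 = 0x1C.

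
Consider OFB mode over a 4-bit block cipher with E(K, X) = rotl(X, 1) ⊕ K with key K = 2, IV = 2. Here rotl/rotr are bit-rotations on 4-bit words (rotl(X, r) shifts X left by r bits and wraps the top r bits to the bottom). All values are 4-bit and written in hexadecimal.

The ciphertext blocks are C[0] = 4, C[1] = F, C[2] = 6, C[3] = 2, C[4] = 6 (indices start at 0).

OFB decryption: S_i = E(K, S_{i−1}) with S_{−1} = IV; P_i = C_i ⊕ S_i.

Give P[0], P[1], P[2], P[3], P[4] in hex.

P[0] = 2, P[1] = 1, P[2] = 9, P[3] = F, P[4] = F

P[0]: S = E(K, 2) = 6; 4 ⊕ 6 = 2.
P[1]: S = E(K, 6) = E; F ⊕ E = 1.
P[2]: S = E(K, E) = F; 6 ⊕ F = 9.
P[3]: S = E(K, F) = D; 2 ⊕ D = F.
P[4]: S = E(K, D) = 9; 6 ⊕ 9 = F.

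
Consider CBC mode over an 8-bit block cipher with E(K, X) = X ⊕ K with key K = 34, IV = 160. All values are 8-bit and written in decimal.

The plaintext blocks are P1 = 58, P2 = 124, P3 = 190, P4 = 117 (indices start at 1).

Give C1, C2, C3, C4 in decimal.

CBC encryption: C_i = E(K, P_i ⊕ C_{i−1}), with C_{0} = IV.
C1: P1 ⊕ 160 = 154; E(K, 154) = 184.
C2: P2 ⊕ 184 = 196; E(K, 196) = 230.
C3: P3 ⊕ 230 = 88; E(K, 88) = 122.
C4: P4 ⊕ 122 = 15; E(K, 15) = 45.

C1 = 184, C2 = 230, C3 = 122, C4 = 45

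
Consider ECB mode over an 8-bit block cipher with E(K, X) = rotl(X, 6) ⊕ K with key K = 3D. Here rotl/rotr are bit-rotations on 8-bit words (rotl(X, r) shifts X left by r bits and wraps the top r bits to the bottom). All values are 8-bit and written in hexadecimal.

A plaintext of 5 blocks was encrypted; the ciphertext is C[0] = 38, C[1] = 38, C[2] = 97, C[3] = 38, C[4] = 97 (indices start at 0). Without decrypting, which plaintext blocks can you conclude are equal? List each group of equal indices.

ECB encrypts each block independently with the same key, so equal ciphertext blocks imply equal plaintext blocks.
C[0] = C[1] = C[3] = 38, so P[0] = P[1] = P[3].
C[2] = C[4] = 97, so P[2] = P[4].

P[0] = P[1] = P[3]; P[2] = P[4]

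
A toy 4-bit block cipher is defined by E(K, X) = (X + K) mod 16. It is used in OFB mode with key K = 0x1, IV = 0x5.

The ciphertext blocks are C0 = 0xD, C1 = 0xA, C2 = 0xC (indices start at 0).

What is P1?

OFB decryption: S_i = E(K, S_{i−1}) with S_{−1} = IV; P_i = C_i ⊕ S_i.
P0: S = E(K, 0x5) = 0x6; 0xD ⊕ 0x6 = 0xB.
P1: S = E(K, 0x6) = 0x7; 0xA ⊕ 0x7 = 0xD.

P1 = 0xD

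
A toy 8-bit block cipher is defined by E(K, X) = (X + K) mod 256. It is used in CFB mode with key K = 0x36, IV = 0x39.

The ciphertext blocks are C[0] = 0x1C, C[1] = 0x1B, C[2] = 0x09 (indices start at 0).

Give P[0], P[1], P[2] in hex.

P[0] = 0x73, P[1] = 0x49, P[2] = 0x58

CFB decryption: P_i = C_i ⊕ E(K, C_{i−1}), with C_{−1} = IV.
P[0]: E(K, 0x39) = 0x6F; 0x1C ⊕ 0x6F = 0x73.
P[1]: E(K, 0x1C) = 0x52; 0x1B ⊕ 0x52 = 0x49.
P[2]: E(K, 0x1B) = 0x51; 0x09 ⊕ 0x51 = 0x58.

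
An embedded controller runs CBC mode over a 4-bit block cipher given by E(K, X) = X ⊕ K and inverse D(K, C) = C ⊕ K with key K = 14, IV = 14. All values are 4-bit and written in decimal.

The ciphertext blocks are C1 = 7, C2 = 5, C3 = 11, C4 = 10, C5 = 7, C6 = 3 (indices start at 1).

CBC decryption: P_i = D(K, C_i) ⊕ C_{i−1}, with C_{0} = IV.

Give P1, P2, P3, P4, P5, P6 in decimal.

P1: D(K, 7) = 9; 9 ⊕ 14 = 7.
P2: D(K, 5) = 11; 11 ⊕ 7 = 12.
P3: D(K, 11) = 5; 5 ⊕ 5 = 0.
P4: D(K, 10) = 4; 4 ⊕ 11 = 15.
P5: D(K, 7) = 9; 9 ⊕ 10 = 3.
P6: D(K, 3) = 13; 13 ⊕ 7 = 10.

P1 = 7, P2 = 12, P3 = 0, P4 = 15, P5 = 3, P6 = 10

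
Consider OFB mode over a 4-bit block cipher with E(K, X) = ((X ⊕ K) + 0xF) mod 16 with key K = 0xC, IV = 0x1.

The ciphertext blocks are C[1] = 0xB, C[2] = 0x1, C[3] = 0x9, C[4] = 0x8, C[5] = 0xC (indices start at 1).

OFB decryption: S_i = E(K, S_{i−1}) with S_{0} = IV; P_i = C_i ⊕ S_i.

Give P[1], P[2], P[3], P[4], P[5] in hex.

P[1]: S = E(K, 0x1) = 0xC; 0xB ⊕ 0xC = 0x7.
P[2]: S = E(K, 0xC) = 0xF; 0x1 ⊕ 0xF = 0xE.
P[3]: S = E(K, 0xF) = 0x2; 0x9 ⊕ 0x2 = 0xB.
P[4]: S = E(K, 0x2) = 0xD; 0x8 ⊕ 0xD = 0x5.
P[5]: S = E(K, 0xD) = 0x0; 0xC ⊕ 0x0 = 0xC.

P[1] = 0x7, P[2] = 0xE, P[3] = 0xB, P[4] = 0x5, P[5] = 0xC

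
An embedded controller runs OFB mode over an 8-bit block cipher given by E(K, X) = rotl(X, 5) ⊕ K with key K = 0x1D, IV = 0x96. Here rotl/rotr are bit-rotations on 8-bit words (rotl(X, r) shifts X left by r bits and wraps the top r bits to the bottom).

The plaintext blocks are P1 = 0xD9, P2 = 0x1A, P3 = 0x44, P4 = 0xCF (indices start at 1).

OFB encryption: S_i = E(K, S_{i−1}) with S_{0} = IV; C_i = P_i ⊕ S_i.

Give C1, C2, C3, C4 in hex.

C1 = 0x16, C2 = 0xFE, C3 = 0xC5, C4 = 0xE2

C1: S = E(K, 0x96) = 0xCF; 0xD9 ⊕ 0xCF = 0x16.
C2: S = E(K, 0xCF) = 0xE4; 0x1A ⊕ 0xE4 = 0xFE.
C3: S = E(K, 0xE4) = 0x81; 0x44 ⊕ 0x81 = 0xC5.
C4: S = E(K, 0x81) = 0x2D; 0xCF ⊕ 0x2D = 0xE2.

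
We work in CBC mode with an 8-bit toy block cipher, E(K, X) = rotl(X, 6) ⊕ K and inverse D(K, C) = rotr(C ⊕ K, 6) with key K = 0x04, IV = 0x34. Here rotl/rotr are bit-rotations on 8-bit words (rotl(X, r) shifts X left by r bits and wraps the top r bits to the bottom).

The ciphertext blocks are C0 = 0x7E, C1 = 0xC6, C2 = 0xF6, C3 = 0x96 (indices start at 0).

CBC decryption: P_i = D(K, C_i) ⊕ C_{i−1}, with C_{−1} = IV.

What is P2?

P2 = 0x0D

P2: D(K, 0xF6) = 0xCB; 0xCB ⊕ 0xC6 = 0x0D.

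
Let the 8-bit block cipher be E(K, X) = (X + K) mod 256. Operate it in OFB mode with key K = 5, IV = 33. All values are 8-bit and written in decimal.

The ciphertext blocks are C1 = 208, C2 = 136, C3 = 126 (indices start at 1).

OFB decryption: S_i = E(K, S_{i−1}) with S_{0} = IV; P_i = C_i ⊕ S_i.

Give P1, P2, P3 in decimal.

P1 = 246, P2 = 163, P3 = 78

P1: S = E(K, 33) = 38; 208 ⊕ 38 = 246.
P2: S = E(K, 38) = 43; 136 ⊕ 43 = 163.
P3: S = E(K, 43) = 48; 126 ⊕ 48 = 78.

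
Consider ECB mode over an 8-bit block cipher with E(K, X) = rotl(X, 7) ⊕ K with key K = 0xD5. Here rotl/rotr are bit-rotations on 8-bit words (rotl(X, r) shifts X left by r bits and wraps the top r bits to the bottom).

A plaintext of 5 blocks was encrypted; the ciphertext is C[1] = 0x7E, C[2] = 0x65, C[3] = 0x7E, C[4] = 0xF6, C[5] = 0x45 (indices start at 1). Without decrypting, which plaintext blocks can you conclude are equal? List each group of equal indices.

P[1] = P[3]

ECB encrypts each block independently with the same key, so equal ciphertext blocks imply equal plaintext blocks.
C[1] = C[3] = 0x7E, so P[1] = P[3].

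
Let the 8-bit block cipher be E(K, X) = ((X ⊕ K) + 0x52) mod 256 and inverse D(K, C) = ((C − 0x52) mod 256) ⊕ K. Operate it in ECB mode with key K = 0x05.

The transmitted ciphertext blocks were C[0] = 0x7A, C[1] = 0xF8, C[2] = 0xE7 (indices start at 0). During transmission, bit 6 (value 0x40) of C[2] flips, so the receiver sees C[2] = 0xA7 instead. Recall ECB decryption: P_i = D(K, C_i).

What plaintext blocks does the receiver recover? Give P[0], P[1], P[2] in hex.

P[0] = 0x2D, P[1] = 0xA3, P[2] = 0x50

Only C[2] changed, to 0xA7. In ECB, a change in C_i affects only P_i. Decrypting the received ciphertext:
P[0]: D(K, 0x7A) = 0x2D.
P[1]: D(K, 0xF8) = 0xA3.
P[2]: D(K, 0xA7) = 0x50.
Blocks that differ from the original plaintext: P[2].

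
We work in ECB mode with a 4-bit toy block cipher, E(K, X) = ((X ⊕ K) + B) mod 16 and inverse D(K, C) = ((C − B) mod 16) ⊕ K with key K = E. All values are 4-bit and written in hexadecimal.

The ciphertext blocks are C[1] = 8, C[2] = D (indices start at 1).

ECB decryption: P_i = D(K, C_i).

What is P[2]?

P[2] = C

P[2]: D(K, D) = C.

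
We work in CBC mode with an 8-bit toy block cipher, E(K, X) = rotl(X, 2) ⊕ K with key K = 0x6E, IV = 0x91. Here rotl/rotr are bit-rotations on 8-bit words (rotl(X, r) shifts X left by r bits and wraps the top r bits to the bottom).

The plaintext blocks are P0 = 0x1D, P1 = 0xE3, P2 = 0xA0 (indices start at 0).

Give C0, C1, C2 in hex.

C0 = 0x5C, C1 = 0x90, C2 = 0xAE

CBC encryption: C_i = E(K, P_i ⊕ C_{i−1}), with C_{−1} = IV.
C0: P0 ⊕ 0x91 = 0x8C; E(K, 0x8C) = 0x5C.
C1: P1 ⊕ 0x5C = 0xBF; E(K, 0xBF) = 0x90.
C2: P2 ⊕ 0x90 = 0x30; E(K, 0x30) = 0xAE.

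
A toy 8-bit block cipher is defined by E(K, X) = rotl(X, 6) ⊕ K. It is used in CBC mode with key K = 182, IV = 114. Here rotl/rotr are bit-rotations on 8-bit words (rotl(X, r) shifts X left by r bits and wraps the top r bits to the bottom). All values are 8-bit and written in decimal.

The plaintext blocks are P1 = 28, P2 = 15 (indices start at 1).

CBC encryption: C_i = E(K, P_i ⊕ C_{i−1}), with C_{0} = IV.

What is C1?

C1 = 45

C1: P1 ⊕ 114 = 110; E(K, 110) = 45.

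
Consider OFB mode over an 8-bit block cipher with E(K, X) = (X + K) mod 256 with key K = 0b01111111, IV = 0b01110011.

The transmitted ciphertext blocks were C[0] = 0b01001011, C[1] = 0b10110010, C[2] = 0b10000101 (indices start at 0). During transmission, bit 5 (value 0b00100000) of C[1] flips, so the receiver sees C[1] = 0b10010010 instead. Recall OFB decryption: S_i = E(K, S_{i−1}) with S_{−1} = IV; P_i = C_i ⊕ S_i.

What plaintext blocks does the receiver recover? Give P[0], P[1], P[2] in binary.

Only C[1] changed, to 0b10010010. In OFB, a change in C_i flips the same bit in P_i only; the keystream is unaffected. Decrypting the received ciphertext:
P[0]: S = E(K, 0b01110011) = 0b11110010; 0b01001011 ⊕ 0b11110010 = 0b10111001.
P[1]: S = E(K, 0b11110010) = 0b01110001; 0b10010010 ⊕ 0b01110001 = 0b11100011.
P[2]: S = E(K, 0b01110001) = 0b11110000; 0b10000101 ⊕ 0b11110000 = 0b01110101.
Blocks that differ from the original plaintext: P[1].

P[0] = 0b10111001, P[1] = 0b11100011, P[2] = 0b01110101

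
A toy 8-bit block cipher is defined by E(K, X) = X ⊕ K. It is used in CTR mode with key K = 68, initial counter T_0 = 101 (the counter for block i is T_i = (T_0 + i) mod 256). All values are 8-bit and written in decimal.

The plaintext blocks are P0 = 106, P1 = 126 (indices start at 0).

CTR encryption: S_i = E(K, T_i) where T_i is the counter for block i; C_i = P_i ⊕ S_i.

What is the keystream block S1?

34

C0: T = 101, S = E(K, T) = 33; 106 ⊕ 33 = 75.
C1: T = 102, S = E(K, T) = 34; 126 ⊕ 34 = 92.
So S1 = 34.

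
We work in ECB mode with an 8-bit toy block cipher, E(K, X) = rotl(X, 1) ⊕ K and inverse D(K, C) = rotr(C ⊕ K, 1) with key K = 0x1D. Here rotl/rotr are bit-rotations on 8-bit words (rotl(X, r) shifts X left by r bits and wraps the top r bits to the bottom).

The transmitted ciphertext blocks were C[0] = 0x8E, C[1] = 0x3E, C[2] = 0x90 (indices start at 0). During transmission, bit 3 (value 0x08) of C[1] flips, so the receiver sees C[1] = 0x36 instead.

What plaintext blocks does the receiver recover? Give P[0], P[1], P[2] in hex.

ECB decryption: P_i = D(K, C_i).
Only C[1] changed, to 0x36. In ECB, a change in C_i affects only P_i. Decrypting the received ciphertext:
P[0]: D(K, 0x8E) = 0xC9.
P[1]: D(K, 0x36) = 0x95.
P[2]: D(K, 0x90) = 0xC6.
Blocks that differ from the original plaintext: P[1].

P[0] = 0xC9, P[1] = 0x95, P[2] = 0xC6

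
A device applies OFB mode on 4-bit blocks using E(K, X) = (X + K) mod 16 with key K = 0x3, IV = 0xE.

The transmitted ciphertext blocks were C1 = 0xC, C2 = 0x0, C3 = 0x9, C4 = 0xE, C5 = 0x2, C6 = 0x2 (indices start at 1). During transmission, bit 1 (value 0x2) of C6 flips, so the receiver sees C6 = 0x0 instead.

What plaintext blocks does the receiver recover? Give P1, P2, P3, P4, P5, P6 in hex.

P1 = 0xD, P2 = 0x4, P3 = 0xE, P4 = 0x4, P5 = 0xF, P6 = 0x0

OFB decryption: S_i = E(K, S_{i−1}) with S_{0} = IV; P_i = C_i ⊕ S_i.
Only C6 changed, to 0x0. In OFB, a change in C_i flips the same bit in P_i only; the keystream is unaffected. Decrypting the received ciphertext:
P1: S = E(K, 0xE) = 0x1; 0xC ⊕ 0x1 = 0xD.
P2: S = E(K, 0x1) = 0x4; 0x0 ⊕ 0x4 = 0x4.
P3: S = E(K, 0x4) = 0x7; 0x9 ⊕ 0x7 = 0xE.
P4: S = E(K, 0x7) = 0xA; 0xE ⊕ 0xA = 0x4.
P5: S = E(K, 0xA) = 0xD; 0x2 ⊕ 0xD = 0xF.
P6: S = E(K, 0xD) = 0x0; 0x0 ⊕ 0x0 = 0x0.
Blocks that differ from the original plaintext: P6.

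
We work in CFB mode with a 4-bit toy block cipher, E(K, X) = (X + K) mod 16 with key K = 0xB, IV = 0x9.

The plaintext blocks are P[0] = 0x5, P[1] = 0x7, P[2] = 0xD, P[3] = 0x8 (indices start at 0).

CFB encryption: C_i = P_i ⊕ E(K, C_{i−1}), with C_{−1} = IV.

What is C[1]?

C[0]: E(K, 0x9) = 0x4; 0x5 ⊕ 0x4 = 0x1.
C[1]: E(K, 0x1) = 0xC; 0x7 ⊕ 0xC = 0xB.

C[1] = 0xB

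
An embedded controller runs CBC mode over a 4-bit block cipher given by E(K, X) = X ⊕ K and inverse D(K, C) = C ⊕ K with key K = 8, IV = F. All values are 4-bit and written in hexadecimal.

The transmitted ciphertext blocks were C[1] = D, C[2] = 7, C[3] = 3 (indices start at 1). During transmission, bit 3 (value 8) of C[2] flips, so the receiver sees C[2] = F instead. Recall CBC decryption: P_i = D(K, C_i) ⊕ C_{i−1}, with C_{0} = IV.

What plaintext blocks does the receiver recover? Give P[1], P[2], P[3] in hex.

Only C[2] changed, to F. In CBC, a change in C_i garbles P_i and flips the same bit in P_{i+1}. Decrypting the received ciphertext:
P[1]: D(K, D) = 5; 5 ⊕ F = A.
P[2]: D(K, F) = 7; 7 ⊕ D = A.
P[3]: D(K, 3) = B; B ⊕ F = 4.
Blocks that differ from the original plaintext: P[2], P[3].

P[1] = A, P[2] = A, P[3] = 4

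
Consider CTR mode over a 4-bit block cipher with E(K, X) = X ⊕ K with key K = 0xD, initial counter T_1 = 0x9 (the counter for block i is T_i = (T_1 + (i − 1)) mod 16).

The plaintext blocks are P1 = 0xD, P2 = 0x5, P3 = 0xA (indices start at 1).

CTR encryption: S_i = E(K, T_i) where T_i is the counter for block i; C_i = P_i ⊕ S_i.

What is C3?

C1: T = 0x9, S = E(K, T) = 0x4; 0xD ⊕ 0x4 = 0x9.
C2: T = 0xA, S = E(K, T) = 0x7; 0x5 ⊕ 0x7 = 0x2.
C3: T = 0xB, S = E(K, T) = 0x6; 0xA ⊕ 0x6 = 0xC.

C3 = 0xC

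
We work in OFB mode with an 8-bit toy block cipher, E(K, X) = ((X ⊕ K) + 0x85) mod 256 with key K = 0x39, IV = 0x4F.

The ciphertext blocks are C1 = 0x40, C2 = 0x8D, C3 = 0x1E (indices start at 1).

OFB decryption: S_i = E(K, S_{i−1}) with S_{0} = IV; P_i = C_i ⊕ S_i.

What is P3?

P1: S = E(K, 0x4F) = 0xFB; 0x40 ⊕ 0xFB = 0xBB.
P2: S = E(K, 0xFB) = 0x47; 0x8D ⊕ 0x47 = 0xCA.
P3: S = E(K, 0x47) = 0x03; 0x1E ⊕ 0x03 = 0x1D.

P3 = 0x1D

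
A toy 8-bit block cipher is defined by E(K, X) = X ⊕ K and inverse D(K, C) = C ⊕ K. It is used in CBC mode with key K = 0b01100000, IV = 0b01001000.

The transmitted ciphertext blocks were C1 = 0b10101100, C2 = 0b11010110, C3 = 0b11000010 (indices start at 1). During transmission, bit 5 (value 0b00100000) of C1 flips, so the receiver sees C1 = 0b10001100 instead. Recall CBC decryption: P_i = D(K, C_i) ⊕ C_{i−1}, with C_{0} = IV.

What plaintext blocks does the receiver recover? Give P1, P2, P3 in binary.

P1 = 0b10100100, P2 = 0b00111010, P3 = 0b01110100

Only C1 changed, to 0b10001100. In CBC, a change in C_i garbles P_i and flips the same bit in P_{i+1}. Decrypting the received ciphertext:
P1: D(K, 0b10001100) = 0b11101100; 0b11101100 ⊕ 0b01001000 = 0b10100100.
P2: D(K, 0b11010110) = 0b10110110; 0b10110110 ⊕ 0b10001100 = 0b00111010.
P3: D(K, 0b11000010) = 0b10100010; 0b10100010 ⊕ 0b11010110 = 0b01110100.
Blocks that differ from the original plaintext: P1, P2.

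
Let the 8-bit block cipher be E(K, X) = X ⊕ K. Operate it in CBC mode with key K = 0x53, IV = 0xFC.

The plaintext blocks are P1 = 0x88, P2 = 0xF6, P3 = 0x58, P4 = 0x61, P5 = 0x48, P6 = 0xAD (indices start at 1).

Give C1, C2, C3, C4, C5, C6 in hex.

C1 = 0x27, C2 = 0x82, C3 = 0x89, C4 = 0xBB, C5 = 0xA0, C6 = 0x5E

CBC encryption: C_i = E(K, P_i ⊕ C_{i−1}), with C_{0} = IV.
C1: P1 ⊕ 0xFC = 0x74; E(K, 0x74) = 0x27.
C2: P2 ⊕ 0x27 = 0xD1; E(K, 0xD1) = 0x82.
C3: P3 ⊕ 0x82 = 0xDA; E(K, 0xDA) = 0x89.
C4: P4 ⊕ 0x89 = 0xE8; E(K, 0xE8) = 0xBB.
C5: P5 ⊕ 0xBB = 0xF3; E(K, 0xF3) = 0xA0.
C6: P6 ⊕ 0xA0 = 0x0D; E(K, 0x0D) = 0x5E.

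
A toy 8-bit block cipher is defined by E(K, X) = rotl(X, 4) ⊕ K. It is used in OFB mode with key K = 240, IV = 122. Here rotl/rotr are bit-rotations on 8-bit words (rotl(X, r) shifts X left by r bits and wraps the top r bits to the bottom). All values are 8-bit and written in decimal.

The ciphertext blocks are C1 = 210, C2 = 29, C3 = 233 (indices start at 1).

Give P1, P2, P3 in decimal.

P1 = 133, P2 = 152, P3 = 65

OFB decryption: S_i = E(K, S_{i−1}) with S_{0} = IV; P_i = C_i ⊕ S_i.
P1: S = E(K, 122) = 87; 210 ⊕ 87 = 133.
P2: S = E(K, 87) = 133; 29 ⊕ 133 = 152.
P3: S = E(K, 133) = 168; 233 ⊕ 168 = 65.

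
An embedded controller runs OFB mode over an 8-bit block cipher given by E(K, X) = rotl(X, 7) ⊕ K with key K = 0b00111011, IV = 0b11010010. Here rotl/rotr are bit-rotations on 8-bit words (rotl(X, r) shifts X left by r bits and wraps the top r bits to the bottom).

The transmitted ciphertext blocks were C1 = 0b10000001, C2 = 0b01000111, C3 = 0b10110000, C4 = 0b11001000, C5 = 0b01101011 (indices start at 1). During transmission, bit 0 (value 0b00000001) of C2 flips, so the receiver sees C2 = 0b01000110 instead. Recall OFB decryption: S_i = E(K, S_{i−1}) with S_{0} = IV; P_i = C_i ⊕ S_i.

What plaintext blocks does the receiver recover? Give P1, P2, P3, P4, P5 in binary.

P1 = 0b11010011, P2 = 0b01010100, P3 = 0b10000010, P4 = 0b11101010, P5 = 0b01000001

Only C2 changed, to 0b01000110. In OFB, a change in C_i flips the same bit in P_i only; the keystream is unaffected. Decrypting the received ciphertext:
P1: S = E(K, 0b11010010) = 0b01010010; 0b10000001 ⊕ 0b01010010 = 0b11010011.
P2: S = E(K, 0b01010010) = 0b00010010; 0b01000110 ⊕ 0b00010010 = 0b01010100.
P3: S = E(K, 0b00010010) = 0b00110010; 0b10110000 ⊕ 0b00110010 = 0b10000010.
P4: S = E(K, 0b00110010) = 0b00100010; 0b11001000 ⊕ 0b00100010 = 0b11101010.
P5: S = E(K, 0b00100010) = 0b00101010; 0b01101011 ⊕ 0b00101010 = 0b01000001.
Blocks that differ from the original plaintext: P2.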